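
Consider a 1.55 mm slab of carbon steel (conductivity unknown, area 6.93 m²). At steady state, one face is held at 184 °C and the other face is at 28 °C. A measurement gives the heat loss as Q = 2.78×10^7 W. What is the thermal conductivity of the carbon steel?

ΣR = ΔT/Q = |184 − 28|/2.78×10^7 = 5.612×10^-6 K/W
L/(kA) = 5.612×10^-6 ⇒ k = 0.00155/(5.612×10^-6·6.93) = 39.9 W/m·K

k = 39.9 W/m·K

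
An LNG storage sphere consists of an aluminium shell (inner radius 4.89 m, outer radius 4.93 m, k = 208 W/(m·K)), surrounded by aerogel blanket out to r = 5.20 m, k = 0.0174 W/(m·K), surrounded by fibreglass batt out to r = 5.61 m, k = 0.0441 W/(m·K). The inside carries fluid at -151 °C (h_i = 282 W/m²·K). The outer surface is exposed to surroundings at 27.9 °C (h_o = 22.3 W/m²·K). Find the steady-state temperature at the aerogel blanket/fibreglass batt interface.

Treat each layer as a resistance in series:
  R_conv,in = 1/(4πr²h) = 1/(4π·4.89²·282) = 1.180×10^-5 K/W
  R_aluminium = (1/4.89 − 1/4.93)/(4πk) = 0.001659/(4π·208) = 6.348×10^-7 K/W
  R_aerogel blanket = (1/4.93 − 1/5.20)/(4πk) = 0.01053/(4π·0.0174) = 0.04817 K/W
  R_fibreglass batt = (1/5.20 − 1/5.61)/(4πk) = 0.01405/(4π·0.0441) = 0.02536 K/W
  R_conv,out = 1/(4πr²h) = 1/(4π·5.61²·22.3) = 1.134×10^-4 K/W
ΣR = 1.180×10^-5 + 6.348×10^-7 + 0.04817 + 0.02536 + 1.134×10^-4 = 0.07366 K/W
Q = ΔT/ΣR = (-151 °C − 27.9 °C)/0.07366 = -2429 W
From the inner boundary to the aerogel blanket/fibreglass batt interface, ΣR_partial = 0.04818 K/W.
T_interface = T_in − Q·ΣR_partial = -151 °C − (-2429)(0.04818) = -34.0 °C

T = -34.0 °C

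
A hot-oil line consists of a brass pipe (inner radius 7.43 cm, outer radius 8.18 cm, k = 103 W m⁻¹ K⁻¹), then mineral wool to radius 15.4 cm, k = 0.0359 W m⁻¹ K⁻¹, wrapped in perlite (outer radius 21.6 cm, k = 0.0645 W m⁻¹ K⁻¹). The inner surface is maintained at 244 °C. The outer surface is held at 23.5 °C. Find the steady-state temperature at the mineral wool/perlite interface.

T = 74.1 °C

Treat each layer as a resistance in series:
  R'_brass = ln(0.0818/0.0743)/(2πk) = 0.09617/(2π·103) = 1.486×10^-4 m·K/W
  R'_mineral wool = ln(0.154/0.0818)/(2πk) = 0.6327/(2π·0.0359) = 2.805 m·K/W
  R'_perlite = ln(0.216/0.154)/(2πk) = 0.3383/(2π·0.0645) = 0.8348 m·K/W
ΣR = 1.486×10^-4 + 2.805 + 0.8348 = 3.640 m·K/W
Q' = ΔT/ΣR = (244 °C − 23.5 °C)/3.640 = 60.58 W/m
From the inner boundary to the mineral wool/perlite interface, ΣR_partial = 2.805 m·K/W.
T_interface = T_in − Q'·ΣR_partial = 244 °C − (60.58)(2.805) = 74.1 °C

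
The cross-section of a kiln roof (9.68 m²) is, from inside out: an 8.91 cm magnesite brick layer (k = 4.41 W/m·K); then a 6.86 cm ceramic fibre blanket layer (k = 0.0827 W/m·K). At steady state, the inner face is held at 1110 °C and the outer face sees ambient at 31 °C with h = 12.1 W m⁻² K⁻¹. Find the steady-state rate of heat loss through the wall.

Q = 11200 W

Series thermal resistances, inner to outer:
  R_magnesite brick = L/(kA) = 0.0891/(4.41·9.68) = 0.002087 K/W
  R_ceramic fibre blanket = L/(kA) = 0.0686/(0.0827·9.68) = 0.08569 K/W
  R_conv,out = 1/(hA) = 1/(12.1·9.68) = 0.008538 K/W
ΣR = 0.002087 + 0.08569 + 0.008538 = 0.09631 K/W
Q = ΔT/ΣR = (1110 °C − 31 °C)/0.09631 = 11200 W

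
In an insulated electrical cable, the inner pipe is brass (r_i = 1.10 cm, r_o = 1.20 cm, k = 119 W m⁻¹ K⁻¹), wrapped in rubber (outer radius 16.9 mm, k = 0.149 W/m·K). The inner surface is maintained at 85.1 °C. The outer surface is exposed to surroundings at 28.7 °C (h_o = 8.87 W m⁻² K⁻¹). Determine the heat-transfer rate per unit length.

Treat each layer as a resistance in series:
  R'_brass = ln(0.0120/0.0110)/(2πk) = 0.08701/(2π·119) = 1.164×10^-4 m·K/W
  R'_rubber = ln(0.0169/0.0120)/(2πk) = 0.3424/(2π·0.149) = 0.3657 m·K/W
  R'_conv,out = 1/(2πr h) = 1/(2π·0.0169·8.87) = 1.062 m·K/W
ΣR = 1.164×10^-4 + 0.3657 + 1.062 = 1.428 m·K/W
Q' = ΔT/ΣR = (85.1 °C − 28.7 °C)/1.428 = 39.5 W/m

Q' = 39.5 W/m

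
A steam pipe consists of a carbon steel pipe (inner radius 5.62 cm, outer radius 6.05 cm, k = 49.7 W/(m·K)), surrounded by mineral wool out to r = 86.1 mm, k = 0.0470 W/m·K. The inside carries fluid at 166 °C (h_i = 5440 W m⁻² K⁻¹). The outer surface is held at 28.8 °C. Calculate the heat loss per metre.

Q' = 115 W/m

Treat each layer as a resistance in series:
  R'_conv,in = 1/(2πr h) = 1/(2π·0.0562·5440) = 5.206×10^-4 m·K/W
  R'_carbon steel = ln(0.0605/0.0562)/(2πk) = 0.07373/(2π·49.7) = 2.361×10^-4 m·K/W
  R'_mineral wool = ln(0.0861/0.0605)/(2πk) = 0.3529/(2π·0.0470) = 1.195 m·K/W
ΣR = 5.206×10^-4 + 2.361×10^-4 + 1.195 = 1.196 m·K/W
Q' = ΔT/ΣR = (166 °C − 28.8 °C)/1.196 = 115 W/m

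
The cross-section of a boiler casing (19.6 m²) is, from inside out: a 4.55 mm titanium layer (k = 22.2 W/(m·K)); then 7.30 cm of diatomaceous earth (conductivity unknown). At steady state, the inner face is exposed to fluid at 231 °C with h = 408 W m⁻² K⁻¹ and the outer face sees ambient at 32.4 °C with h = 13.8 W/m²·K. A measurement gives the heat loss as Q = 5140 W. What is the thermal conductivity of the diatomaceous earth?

k = 0.107 W/m·K

ΣR = ΔT/Q = |231 − 32.4|/5140 = 0.03864 K/W
Known resistances:
  R_conv,in = 1/(hA) = 1/(408·19.6) = 1.251×10^-4 K/W
  R_titanium = L/(kA) = 0.00455/(22.2·19.6) = 1.046×10^-5 K/W
  R_conv,out = 1/(hA) = 1/(13.8·19.6) = 0.003697 K/W
R_diatomaceous earth = ΣR − ΣR_known = 0.03864 − 0.003833 = 0.03481 K/W
L/(kA) = 0.03481 ⇒ k = 0.0730/(0.03481·19.6) = 0.107 W/m·K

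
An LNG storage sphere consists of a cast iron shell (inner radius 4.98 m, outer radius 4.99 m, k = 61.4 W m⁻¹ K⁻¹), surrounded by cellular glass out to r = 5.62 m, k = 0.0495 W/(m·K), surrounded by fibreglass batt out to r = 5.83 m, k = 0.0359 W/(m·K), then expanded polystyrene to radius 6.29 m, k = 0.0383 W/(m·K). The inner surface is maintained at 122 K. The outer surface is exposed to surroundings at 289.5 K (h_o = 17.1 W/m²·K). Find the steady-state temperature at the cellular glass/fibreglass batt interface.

Series thermal resistances, inner to outer:
  R_cast iron = (1/4.98 − 1/4.99)/(4πk) = 4.024×10^-4/(4π·61.4) = 5.215×10^-7 K/W
  R_cellular glass = (1/4.99 − 1/5.62)/(4πk) = 0.02246/(4π·0.0495) = 0.03612 K/W
  R_fibreglass batt = (1/5.62 − 1/5.83)/(4πk) = 0.006409/(4π·0.0359) = 0.01421 K/W
  R_expanded polystyrene = (1/5.83 − 1/6.29)/(4πk) = 0.01254/(4π·0.0383) = 0.02606 K/W
  R_conv,out = 1/(4πr²h) = 1/(4π·6.29²·17.1) = 1.176×10^-4 K/W
ΣR = 5.215×10^-7 + 0.03612 + 0.01421 + 0.02606 + 1.176×10^-4 = 0.07651 K/W
Q = ΔT/ΣR = (122 K − 289.5 K)/0.07651 = -2189 W
From the inner boundary to the cellular glass/fibreglass batt interface, ΣR_partial = 0.03612 K/W.
T_interface = T_in − Q·ΣR_partial = 122 K − (-2189)(0.03612) = 201.1 K

T = 201.1 K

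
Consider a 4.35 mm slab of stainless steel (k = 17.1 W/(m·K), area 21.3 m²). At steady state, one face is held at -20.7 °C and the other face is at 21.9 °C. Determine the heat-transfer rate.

Q = kA·ΔT/L = 17.1 × 21.3 × |-20.7 °C − 21.9 °C| / 0.00435 = 3.57×10^6 W

Q = 3.57×10^6 W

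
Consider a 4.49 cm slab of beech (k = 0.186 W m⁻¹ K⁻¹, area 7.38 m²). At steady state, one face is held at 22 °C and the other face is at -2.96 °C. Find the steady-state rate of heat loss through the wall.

Q = 763 W

Q = kA·ΔT/L = 0.186 × 7.38 × |22 °C − -2.96 °C| / 0.0449 = 763 W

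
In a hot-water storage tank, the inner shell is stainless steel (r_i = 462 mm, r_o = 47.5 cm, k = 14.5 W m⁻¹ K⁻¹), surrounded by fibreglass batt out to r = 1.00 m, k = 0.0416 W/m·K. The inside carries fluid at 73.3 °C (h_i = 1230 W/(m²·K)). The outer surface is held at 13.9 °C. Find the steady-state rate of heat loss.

Resistance network (inner→outer):
  R_conv,in = 1/(4πr²h) = 1/(4π·0.462²·1230) = 3.031×10^-4 K/W
  R_stainless steel = (1/0.462 − 1/0.475)/(4πk) = 0.05924/(4π·14.5) = 3.251×10^-4 K/W
  R_fibreglass batt = (1/0.475 − 1/1.00)/(4πk) = 1.105/(4π·0.0416) = 2.114 K/W
ΣR = 3.031×10^-4 + 3.251×10^-4 + 2.114 = 2.115 K/W
Q = ΔT/ΣR = (73.3 °C − 13.9 °C)/2.115 = 28.1 W

Q = 28.1 W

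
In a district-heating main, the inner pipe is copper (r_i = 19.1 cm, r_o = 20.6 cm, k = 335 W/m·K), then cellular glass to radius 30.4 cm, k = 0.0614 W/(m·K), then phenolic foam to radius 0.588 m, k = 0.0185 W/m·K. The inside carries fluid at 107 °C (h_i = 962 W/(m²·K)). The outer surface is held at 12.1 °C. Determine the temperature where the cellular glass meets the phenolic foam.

T = 92.7 °C

Series thermal resistances, inner to outer:
  R'_conv,in = 1/(2πr h) = 1/(2π·0.191·962) = 8.662×10^-4 m·K/W
  R'_copper = ln(0.206/0.191)/(2πk) = 0.07560/(2π·335) = 3.592×10^-5 m·K/W
  R'_cellular glass = ln(0.304/0.206)/(2πk) = 0.3892/(2π·0.0614) = 1.009 m·K/W
  R'_phenolic foam = ln(0.588/0.304)/(2πk) = 0.6597/(2π·0.0185) = 5.675 m·K/W
ΣR = 8.662×10^-4 + 3.592×10^-5 + 1.009 + 5.675 = 6.685 m·K/W
Q' = ΔT/ΣR = (107 °C − 12.1 °C)/6.685 = 14.20 W/m
From the inner boundary to the cellular glass/phenolic foam interface, ΣR_partial = 1.010 m·K/W.
T_interface = T_in − Q'·ΣR_partial = 107 °C − (14.20)(1.010) = 92.7 °C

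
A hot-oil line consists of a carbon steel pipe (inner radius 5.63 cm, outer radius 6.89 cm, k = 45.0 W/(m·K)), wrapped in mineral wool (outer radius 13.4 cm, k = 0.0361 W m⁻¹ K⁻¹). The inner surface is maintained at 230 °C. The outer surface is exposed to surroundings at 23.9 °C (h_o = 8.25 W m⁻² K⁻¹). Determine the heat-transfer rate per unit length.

Q' = 67.0 W/m

Treat each layer as a resistance in series:
  R'_carbon steel = ln(0.0689/0.0563)/(2πk) = 0.2020/(2π·45.0) = 7.143×10^-4 m·K/W
  R'_mineral wool = ln(0.134/0.0689)/(2πk) = 0.6652/(2π·0.0361) = 2.933 m·K/W
  R'_conv,out = 1/(2πr h) = 1/(2π·0.134·8.25) = 0.1440 m·K/W
ΣR = 7.143×10^-4 + 2.933 + 0.1440 = 3.078 m·K/W
Q' = ΔT/ΣR = (230 °C − 23.9 °C)/3.078 = 67.0 W/m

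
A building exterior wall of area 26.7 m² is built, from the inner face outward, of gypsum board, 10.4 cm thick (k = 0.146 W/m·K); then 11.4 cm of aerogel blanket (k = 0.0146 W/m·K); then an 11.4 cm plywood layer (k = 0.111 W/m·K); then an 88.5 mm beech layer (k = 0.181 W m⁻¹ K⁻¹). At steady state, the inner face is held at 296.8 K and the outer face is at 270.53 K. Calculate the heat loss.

Q = 69.9 W

Treat each layer as a resistance in series:
  R_gypsum board = L/(kA) = 0.104/(0.146·26.7) = 0.02668 K/W
  R_aerogel blanket = L/(kA) = 0.114/(0.0146·26.7) = 0.2924 K/W
  R_plywood = L/(kA) = 0.114/(0.111·26.7) = 0.03847 K/W
  R_beech = L/(kA) = 0.0885/(0.181·26.7) = 0.01831 K/W
ΣR = 0.02668 + 0.2924 + 0.03847 + 0.01831 = 0.3759 K/W
Q = ΔT/ΣR = (296.8 K − 270.53 K)/0.3759 = 69.9 W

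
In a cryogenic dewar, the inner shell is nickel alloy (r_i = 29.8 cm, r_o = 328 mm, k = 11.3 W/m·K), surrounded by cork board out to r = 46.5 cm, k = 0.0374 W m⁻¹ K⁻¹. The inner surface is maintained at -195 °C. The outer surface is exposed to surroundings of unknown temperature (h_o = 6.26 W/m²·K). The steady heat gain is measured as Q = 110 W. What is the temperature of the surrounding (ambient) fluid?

Series resistances:
  R_nickel alloy = (1/0.298 − 1/0.328)/(4πk) = 0.3069/(4π·11.3) = 0.002161 K/W
  R_cork board = (1/0.328 − 1/0.465)/(4πk) = 0.8982/(4π·0.0374) = 1.911 K/W
  R_conv,out = 1/(4πr²h) = 1/(4π·0.465²·6.26) = 0.05879 K/W
ΣR = 1.972 K/W
ΔT = Q·ΣR = 110 × 1.972 = 216.9 K
Heat flows inward, so T_out = T_in + ΔT = -195 + 216.9 = 21.9 °C

T_out = 21.9 °C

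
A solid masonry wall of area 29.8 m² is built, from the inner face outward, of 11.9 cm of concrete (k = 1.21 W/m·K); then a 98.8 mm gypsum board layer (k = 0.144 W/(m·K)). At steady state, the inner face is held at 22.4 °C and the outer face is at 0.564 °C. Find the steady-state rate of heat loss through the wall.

Q = 830 W

Resistance network (inner→outer):
  R_concrete = L/(kA) = 0.119/(1.21·29.8) = 0.003300 K/W
  R_gypsum board = L/(kA) = 0.0988/(0.144·29.8) = 0.02302 K/W
ΣR = 0.003300 + 0.02302 = 0.02632 K/W
Q = ΔT/ΣR = (22.4 °C − 0.564 °C)/0.02632 = 830 W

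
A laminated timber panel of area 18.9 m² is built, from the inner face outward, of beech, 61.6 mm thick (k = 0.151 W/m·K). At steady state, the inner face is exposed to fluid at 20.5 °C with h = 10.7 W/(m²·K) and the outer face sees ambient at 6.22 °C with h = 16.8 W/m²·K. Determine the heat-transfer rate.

Resistance network (inner→outer):
  R_conv,in = 1/(hA) = 1/(10.7·18.9) = 0.004945 K/W
  R_beech = L/(kA) = 0.0616/(0.151·18.9) = 0.02158 K/W
  R_conv,out = 1/(hA) = 1/(16.8·18.9) = 0.003149 K/W
ΣR = 0.004945 + 0.02158 + 0.003149 = 0.02967 K/W
Q = ΔT/ΣR = (20.5 °C − 6.22 °C)/0.02967 = 481 W

Q = 481 W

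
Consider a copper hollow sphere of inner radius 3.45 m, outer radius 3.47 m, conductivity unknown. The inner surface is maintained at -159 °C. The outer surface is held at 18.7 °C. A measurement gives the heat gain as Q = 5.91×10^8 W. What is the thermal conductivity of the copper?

k = 442 W/m·K

ΣR = ΔT/Q = |-159 − 18.7|/5.91×10^8 = 3.007×10^-7 K/W
(1/r₁−1/r₂)/(4πk) = 3.007×10^-7 ⇒ k = 0.001671/(4π·3.007×10^-7) = 442 W/m·K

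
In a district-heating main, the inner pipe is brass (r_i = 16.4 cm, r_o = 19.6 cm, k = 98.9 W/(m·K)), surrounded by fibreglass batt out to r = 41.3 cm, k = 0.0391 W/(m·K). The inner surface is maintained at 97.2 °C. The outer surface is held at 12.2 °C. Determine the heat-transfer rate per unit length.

Q' = 28.0 W/m

Series thermal resistances, inner to outer:
  R'_brass = ln(0.196/0.164)/(2πk) = 0.1782/(2π·98.9) = 2.868×10^-4 m·K/W
  R'_fibreglass batt = ln(0.413/0.196)/(2πk) = 0.7453/(2π·0.0391) = 3.034 m·K/W
ΣR = 2.868×10^-4 + 3.034 = 3.034 m·K/W
Q' = ΔT/ΣR = (97.2 °C − 12.2 °C)/3.034 = 28.0 W/m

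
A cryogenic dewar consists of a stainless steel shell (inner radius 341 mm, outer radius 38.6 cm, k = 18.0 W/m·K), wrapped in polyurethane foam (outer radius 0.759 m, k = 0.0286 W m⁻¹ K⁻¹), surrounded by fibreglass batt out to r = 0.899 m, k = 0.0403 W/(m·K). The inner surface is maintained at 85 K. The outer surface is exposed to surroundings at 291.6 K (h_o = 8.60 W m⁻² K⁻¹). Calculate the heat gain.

Series thermal resistances, inner to outer:
  R_stainless steel = (1/0.341 − 1/0.386)/(4πk) = 0.3419/(4π·18.0) = 0.001511 K/W
  R_polyurethane foam = (1/0.386 − 1/0.759)/(4πk) = 1.273/(4π·0.0286) = 3.542 K/W
  R_fibreglass batt = (1/0.759 − 1/0.899)/(4πk) = 0.2052/(4π·0.0403) = 0.4051 K/W
  R_conv,out = 1/(4πr²h) = 1/(4π·0.899²·8.60) = 0.01145 K/W
ΣR = 0.001511 + 3.542 + 0.4051 + 0.01145 = 3.960 K/W
Q = ΔT/ΣR = (85 K − 291.6 K)/3.960 = -52.2 W
(Negative Q ⇒ heat flows inward; heat gain = 52.2 W.)

Q = 52.2 W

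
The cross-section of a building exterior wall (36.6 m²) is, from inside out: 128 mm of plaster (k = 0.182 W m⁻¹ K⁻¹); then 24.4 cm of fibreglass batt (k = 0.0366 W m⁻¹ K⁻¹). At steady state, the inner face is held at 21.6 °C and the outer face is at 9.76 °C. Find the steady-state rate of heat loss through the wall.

Treat each layer as a resistance in series:
  R_plaster = L/(kA) = 0.128/(0.182·36.6) = 0.01922 K/W
  R_fibreglass batt = L/(kA) = 0.244/(0.0366·36.6) = 0.1821 K/W
ΣR = 0.01922 + 0.1821 = 0.2013 K/W
Q = ΔT/ΣR = (21.6 °C − 9.76 °C)/0.2013 = 58.8 W

Q = 58.8 W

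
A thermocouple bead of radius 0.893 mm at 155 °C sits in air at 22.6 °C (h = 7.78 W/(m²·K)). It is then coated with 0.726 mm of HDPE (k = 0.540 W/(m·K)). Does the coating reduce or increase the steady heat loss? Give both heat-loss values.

increases: 0.0103 → 0.0333 W

Critical radius for a sphere: r_cr = 2k/h = 0.139 m = 13.9 cm.
Outer radius after coating: r₂ = 8.93×10^-4 + 7.26×10^-4 = 0.001619 m.
Since r₁ < r_cr and r₂ ≤ r_cr, the coating moves toward the maximum at r_cr — heat loss rises.
Bare: R = 1/(4πr₁²h) = 12830 K/W; Q = 132.4/12830 = 0.0103 W.
Coated: R = R_cond + R_conv = 3976 K/W; Q = 132.4/3976 = 0.0333 W.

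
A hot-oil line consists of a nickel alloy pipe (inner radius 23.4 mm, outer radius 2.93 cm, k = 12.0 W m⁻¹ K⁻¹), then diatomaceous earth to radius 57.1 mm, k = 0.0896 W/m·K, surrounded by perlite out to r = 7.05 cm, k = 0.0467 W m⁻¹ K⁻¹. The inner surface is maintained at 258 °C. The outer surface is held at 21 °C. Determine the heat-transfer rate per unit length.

Q' = 124 W/m

Treat each layer as a resistance in series:
  R'_nickel alloy = ln(0.0293/0.0234)/(2πk) = 0.2249/(2π·12.0) = 0.002982 m·K/W
  R'_diatomaceous earth = ln(0.0571/0.0293)/(2πk) = 0.6672/(2π·0.0896) = 1.185 m·K/W
  R'_perlite = ln(0.0705/0.0571)/(2πk) = 0.2108/(2π·0.0467) = 0.7184 m·K/W
ΣR = 0.002982 + 1.185 + 0.7184 = 1.906 m·K/W
Q' = ΔT/ΣR = (258 °C − 21 °C)/1.906 = 124 W/m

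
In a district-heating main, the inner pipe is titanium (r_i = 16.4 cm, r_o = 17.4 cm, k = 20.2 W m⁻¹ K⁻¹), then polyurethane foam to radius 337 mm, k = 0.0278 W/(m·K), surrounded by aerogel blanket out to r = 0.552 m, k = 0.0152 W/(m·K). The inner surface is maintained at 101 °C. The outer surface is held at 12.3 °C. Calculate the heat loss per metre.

Treat each layer as a resistance in series:
  R'_titanium = ln(0.174/0.164)/(2πk) = 0.05919/(2π·20.2) = 4.663×10^-4 m·K/W
  R'_polyurethane foam = ln(0.337/0.174)/(2πk) = 0.6610/(2π·0.0278) = 3.784 m·K/W
  R'_aerogel blanket = ln(0.552/0.337)/(2πk) = 0.4935/(2π·0.0152) = 5.167 m·K/W
ΣR = 4.663×10^-4 + 3.784 + 5.167 = 8.951 m·K/W
Q' = ΔT/ΣR = (101 °C − 12.3 °C)/8.951 = 9.91 W/m

Q' = 9.91 W/m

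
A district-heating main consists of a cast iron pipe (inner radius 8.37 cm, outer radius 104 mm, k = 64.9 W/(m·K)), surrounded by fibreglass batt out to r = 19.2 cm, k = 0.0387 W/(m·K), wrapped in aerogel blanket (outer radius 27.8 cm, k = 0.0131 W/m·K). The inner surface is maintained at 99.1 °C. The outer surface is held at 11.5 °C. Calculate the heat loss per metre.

Q' = 12.5 W/m

Resistance network (inner→outer):
  R'_cast iron = ln(0.104/0.0837)/(2πk) = 0.2172/(2π·64.9) = 5.325×10^-4 m·K/W
  R'_fibreglass batt = ln(0.192/0.104)/(2πk) = 0.6131/(2π·0.0387) = 2.521 m·K/W
  R'_aerogel blanket = ln(0.278/0.192)/(2πk) = 0.3701/(2π·0.0131) = 4.497 m·K/W
ΣR = 5.325×10^-4 + 2.521 + 4.497 = 7.019 m·K/W
Q' = ΔT/ΣR = (99.1 °C − 11.5 °C)/7.019 = 12.5 W/m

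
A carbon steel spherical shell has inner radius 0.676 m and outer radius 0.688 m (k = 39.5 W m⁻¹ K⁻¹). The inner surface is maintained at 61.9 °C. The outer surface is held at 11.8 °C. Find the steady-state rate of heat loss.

Q = 4πk·ΔT/(1/r₁ − 1/r₂) = 4π × 39.5 × 50.1 / (1/0.676 − 1/0.688) = 9.64×10^5 W

Q = 9.64×10^5 W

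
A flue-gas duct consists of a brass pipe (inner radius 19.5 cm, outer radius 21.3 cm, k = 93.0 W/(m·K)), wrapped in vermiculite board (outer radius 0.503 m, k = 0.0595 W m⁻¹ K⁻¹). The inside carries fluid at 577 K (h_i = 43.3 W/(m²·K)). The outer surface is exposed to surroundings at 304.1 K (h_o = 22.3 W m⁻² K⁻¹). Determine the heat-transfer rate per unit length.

Q' = 117 W/m

Treat each layer as a resistance in series:
  R'_conv,in = 1/(2πr h) = 1/(2π·0.195·43.3) = 0.01885 m·K/W
  R'_brass = ln(0.213/0.195)/(2πk) = 0.08829/(2π·93.0) = 1.511×10^-4 m·K/W
  R'_vermiculite board = ln(0.503/0.213)/(2πk) = 0.8593/(2π·0.0595) = 2.299 m·K/W
  R'_conv,out = 1/(2πr h) = 1/(2π·0.503·22.3) = 0.01419 m·K/W
ΣR = 0.01885 + 1.511×10^-4 + 2.299 + 0.01419 = 2.332 m·K/W
Q' = ΔT/ΣR = (577 K − 304.1 K)/2.332 = 117 W/m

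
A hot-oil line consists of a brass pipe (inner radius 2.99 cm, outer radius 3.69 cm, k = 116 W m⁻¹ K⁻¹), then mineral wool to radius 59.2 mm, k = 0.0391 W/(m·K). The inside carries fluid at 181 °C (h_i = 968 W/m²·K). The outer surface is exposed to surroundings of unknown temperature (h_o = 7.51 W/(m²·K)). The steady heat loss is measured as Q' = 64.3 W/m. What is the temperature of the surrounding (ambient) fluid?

T_out = 33.9 °C

Series resistances:
  R'_conv,in = 1/(2πr h) = 1/(2π·0.0299·968) = 0.005499 m·K/W
  R'_brass = ln(0.0369/0.0299)/(2πk) = 0.2104/(2π·116) = 2.886×10^-4 m·K/W
  R'_mineral wool = ln(0.0592/0.0369)/(2πk) = 0.4727/(2π·0.0391) = 1.924 m·K/W
  R'_conv,out = 1/(2πr h) = 1/(2π·0.0592·7.51) = 0.3580 m·K/W
ΣR = 2.288 m·K/W
ΔT = Q'·ΣR = 64.3 × 2.288 = 147.1 K
Heat flows outward, so T_out = T_in − ΔT = 181 − 147.1 = 33.9 °C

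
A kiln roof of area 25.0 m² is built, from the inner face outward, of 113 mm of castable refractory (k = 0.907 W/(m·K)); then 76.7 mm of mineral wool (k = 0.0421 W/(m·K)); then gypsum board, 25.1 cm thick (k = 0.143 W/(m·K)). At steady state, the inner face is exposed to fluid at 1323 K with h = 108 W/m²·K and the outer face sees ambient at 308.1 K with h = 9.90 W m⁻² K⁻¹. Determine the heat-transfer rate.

Q = 6.66 kW

Series thermal resistances, inner to outer:
  R_conv,in = 1/(hA) = 1/(108·25.0) = 3.704×10^-4 K/W
  R_castable refractory = L/(kA) = 0.113/(0.907·25.0) = 0.004983 K/W
  R_mineral wool = L/(kA) = 0.0767/(0.0421·25.0) = 0.07287 K/W
  R_gypsum board = L/(kA) = 0.251/(0.143·25.0) = 0.07021 K/W
  R_conv,out = 1/(hA) = 1/(9.90·25.0) = 0.004040 K/W
ΣR = 3.704×10^-4 + 0.004983 + 0.07287 + 0.07021 + 0.004040 = 0.1525 K/W
Q = ΔT/ΣR = (1323 K − 308.1 K)/0.1525 = 6660 W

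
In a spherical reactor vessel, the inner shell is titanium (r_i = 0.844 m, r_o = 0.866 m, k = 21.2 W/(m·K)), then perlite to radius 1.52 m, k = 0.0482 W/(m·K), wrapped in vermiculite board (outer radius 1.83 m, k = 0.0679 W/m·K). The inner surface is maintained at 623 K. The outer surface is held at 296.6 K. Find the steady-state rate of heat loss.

Q = 343 W

Treat each layer as a resistance in series:
  R_titanium = (1/0.844 − 1/0.866)/(4πk) = 0.03010/(4π·21.2) = 1.130×10^-4 K/W
  R_perlite = (1/0.866 − 1/1.52)/(4πk) = 0.4968/(4π·0.0482) = 0.8203 K/W
  R_vermiculite board = (1/1.52 − 1/1.83)/(4πk) = 0.1114/(4π·0.0679) = 0.1306 K/W
ΣR = 1.130×10^-4 + 0.8203 + 0.1306 = 0.9510 K/W
Q = ΔT/ΣR = (623 K − 296.6 K)/0.9510 = 343 W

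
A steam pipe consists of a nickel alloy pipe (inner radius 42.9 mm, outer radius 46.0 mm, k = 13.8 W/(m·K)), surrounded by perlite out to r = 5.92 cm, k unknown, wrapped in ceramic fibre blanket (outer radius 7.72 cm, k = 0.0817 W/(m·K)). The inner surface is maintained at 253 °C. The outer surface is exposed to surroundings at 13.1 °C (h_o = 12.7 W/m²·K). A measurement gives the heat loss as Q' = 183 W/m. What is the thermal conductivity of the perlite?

k = 0.0637 W/m·K

ΣR = ΔT/Q' = |253 − 13.1|/183 = 1.311 m·K/W
Known resistances:
  R'_nickel alloy = ln(0.0460/0.0429)/(2πk) = 0.06977/(2π·13.8) = 8.047×10^-4 m·K/W
  R'_ceramic fibre blanket = ln(0.0772/0.0592)/(2πk) = 0.2655/(2π·0.0817) = 0.5172 m·K/W
  R'_conv,out = 1/(2πr h) = 1/(2π·0.0772·12.7) = 0.1623 m·K/W
R_perlite = ΣR − ΣR_known = 1.311 − 0.6803 = 0.6307 m·K/W
ln(r₂/r₁)/(2πk) = 0.6307 ⇒ k = 0.2523/(2π·0.6307) = 0.0637 W/m·K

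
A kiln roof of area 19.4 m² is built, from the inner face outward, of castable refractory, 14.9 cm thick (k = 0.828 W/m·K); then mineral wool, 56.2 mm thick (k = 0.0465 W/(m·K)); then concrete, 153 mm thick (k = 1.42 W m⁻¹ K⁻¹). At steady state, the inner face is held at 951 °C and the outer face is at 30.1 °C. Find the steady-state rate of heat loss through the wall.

Series thermal resistances, inner to outer:
  R_castable refractory = L/(kA) = 0.149/(0.828·19.4) = 0.009276 K/W
  R_mineral wool = L/(kA) = 0.0562/(0.0465·19.4) = 0.06230 K/W
  R_concrete = L/(kA) = 0.153/(1.42·19.4) = 0.005554 K/W
ΣR = 0.009276 + 0.06230 + 0.005554 = 0.07713 K/W
Q = ΔT/ΣR = (951 °C − 30.1 °C)/0.07713 = 11900 W

Q = 11.9 kW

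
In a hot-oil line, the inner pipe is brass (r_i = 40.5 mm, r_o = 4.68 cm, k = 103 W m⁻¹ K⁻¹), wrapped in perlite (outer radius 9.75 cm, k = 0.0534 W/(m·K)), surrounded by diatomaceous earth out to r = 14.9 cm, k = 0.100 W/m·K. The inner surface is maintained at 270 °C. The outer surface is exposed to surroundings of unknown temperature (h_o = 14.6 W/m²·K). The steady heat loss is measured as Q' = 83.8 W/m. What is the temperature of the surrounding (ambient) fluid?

T_out = 24.0 °C

Sum the resistances:
  R'_brass = ln(0.0468/0.0405)/(2πk) = 0.1446/(2π·103) = 2.234×10^-4 m·K/W
  R'_perlite = ln(0.0975/0.0468)/(2πk) = 0.7340/(2π·0.0534) = 2.188 m·K/W
  R'_diatomaceous earth = ln(0.149/0.0975)/(2πk) = 0.4241/(2π·0.100) = 0.6750 m·K/W
  R'_conv,out = 1/(2πr h) = 1/(2π·0.149·14.6) = 0.07316 m·K/W
ΣR = 2.936 m·K/W
ΔT = Q'·ΣR = 83.8 × 2.936 = 246.0 K
Heat flows outward, so T_out = T_in − ΔT = 270 − 246.0 = 24.0 °C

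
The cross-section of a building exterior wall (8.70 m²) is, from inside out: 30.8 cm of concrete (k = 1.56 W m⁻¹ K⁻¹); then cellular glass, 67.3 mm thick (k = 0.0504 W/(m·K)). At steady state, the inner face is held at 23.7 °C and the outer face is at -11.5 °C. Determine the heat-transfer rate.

Resistance network (inner→outer):
  R_concrete = L/(kA) = 0.308/(1.56·8.70) = 0.02269 K/W
  R_cellular glass = L/(kA) = 0.0673/(0.0504·8.70) = 0.1535 K/W
ΣR = 0.02269 + 0.1535 = 0.1762 K/W
Q = ΔT/ΣR = (23.7 °C − -11.5 °C)/0.1762 = 200 W

Q = 200 W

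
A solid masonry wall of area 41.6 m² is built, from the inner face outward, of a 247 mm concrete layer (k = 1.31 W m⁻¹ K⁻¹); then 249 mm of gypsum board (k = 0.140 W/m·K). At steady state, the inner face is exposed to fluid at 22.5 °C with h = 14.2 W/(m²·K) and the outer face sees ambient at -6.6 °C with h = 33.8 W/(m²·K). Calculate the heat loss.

Resistance network (inner→outer):
  R_conv,in = 1/(hA) = 1/(14.2·41.6) = 0.001693 K/W
  R_concrete = L/(kA) = 0.247/(1.31·41.6) = 0.004532 K/W
  R_gypsum board = L/(kA) = 0.249/(0.140·41.6) = 0.04275 K/W
  R_conv,out = 1/(hA) = 1/(33.8·41.6) = 7.112×10^-4 K/W
ΣR = 0.001693 + 0.004532 + 0.04275 + 7.112×10^-4 = 0.04969 K/W
Q = ΔT/ΣR = (22.5 °C − -6.6 °C)/0.04969 = 586 W

Q = 586 W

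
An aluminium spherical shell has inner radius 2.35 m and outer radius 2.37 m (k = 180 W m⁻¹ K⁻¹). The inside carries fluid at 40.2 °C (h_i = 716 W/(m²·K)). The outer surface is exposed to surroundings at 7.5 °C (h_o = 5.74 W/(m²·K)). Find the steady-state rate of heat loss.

Q = 13.1 kW

Series thermal resistances, inner to outer:
  R_conv,in = 1/(4πr²h) = 1/(4π·2.35²·716) = 2.013×10^-5 K/W
  R_aluminium = (1/2.35 − 1/2.37)/(4πk) = 0.003591/(4π·180) = 1.588×10^-6 K/W
  R_conv,out = 1/(4πr²h) = 1/(4π·2.37²·5.74) = 0.002468 K/W
ΣR = 2.013×10^-5 + 1.588×10^-6 + 0.002468 = 0.002490 K/W
Q = ΔT/ΣR = (40.2 °C − 7.5 °C)/0.002490 = 13100 W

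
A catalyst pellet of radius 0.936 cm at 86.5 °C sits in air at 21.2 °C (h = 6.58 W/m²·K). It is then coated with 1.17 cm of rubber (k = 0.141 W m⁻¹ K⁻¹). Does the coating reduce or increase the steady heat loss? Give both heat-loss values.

Critical radius for a sphere: r_cr = 2k/h = 0.0429 m = 4.29 cm.
Outer radius after coating: r₂ = 0.00936 + 0.0117 = 0.02106 m.
Since r₁ < r_cr and r₂ ≤ r_cr, the coating moves toward the maximum at r_cr — heat loss rises.
Bare: R = 1/(4πr₁²h) = 138.0 K/W; Q = 65.3/138.0 = 0.473 W.
Coated: R = R_cond + R_conv = 60.77 K/W; Q = 65.3/60.77 = 1.07 W.

increases: 0.473 → 1.07 W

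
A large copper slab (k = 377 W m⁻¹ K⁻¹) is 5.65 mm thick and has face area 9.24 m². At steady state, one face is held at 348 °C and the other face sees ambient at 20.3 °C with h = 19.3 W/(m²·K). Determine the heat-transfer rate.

Q = 58400 W

Resistance network (inner→outer):
  R_copper = L/(kA) = 0.00565/(377·9.24) = 1.622×10^-6 K/W
  R_conv,out = 1/(hA) = 1/(19.3·9.24) = 0.005608 K/W
ΣR = 1.622×10^-6 + 0.005608 = 0.005610 K/W
Q = ΔT/ΣR = (348 °C − 20.3 °C)/0.005610 = 58400 W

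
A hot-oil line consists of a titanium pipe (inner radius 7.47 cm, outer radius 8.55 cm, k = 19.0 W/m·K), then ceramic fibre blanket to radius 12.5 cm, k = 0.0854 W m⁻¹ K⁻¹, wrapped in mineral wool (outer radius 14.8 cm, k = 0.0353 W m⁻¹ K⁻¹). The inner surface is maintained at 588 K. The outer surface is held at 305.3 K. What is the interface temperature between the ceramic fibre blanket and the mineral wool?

Series thermal resistances, inner to outer:
  R'_titanium = ln(0.0855/0.0747)/(2πk) = 0.1350/(2π·19.0) = 0.001131 m·K/W
  R'_ceramic fibre blanket = ln(0.125/0.0855)/(2πk) = 0.3798/(2π·0.0854) = 0.7078 m·K/W
  R'_mineral wool = ln(0.148/0.125)/(2πk) = 0.1689/(2π·0.0353) = 0.7615 m·K/W
ΣR = 0.001131 + 0.7078 + 0.7615 = 1.470 m·K/W
Q' = ΔT/ΣR = (588 K − 305.3 K)/1.470 = 192.3 W/m
From the inner boundary to the ceramic fibre blanket/mineral wool interface, ΣR_partial = 0.7089 m·K/W.
T_interface = T_in − Q'·ΣR_partial = 588 K − (192.3)(0.7089) = 452 K

T = 452 K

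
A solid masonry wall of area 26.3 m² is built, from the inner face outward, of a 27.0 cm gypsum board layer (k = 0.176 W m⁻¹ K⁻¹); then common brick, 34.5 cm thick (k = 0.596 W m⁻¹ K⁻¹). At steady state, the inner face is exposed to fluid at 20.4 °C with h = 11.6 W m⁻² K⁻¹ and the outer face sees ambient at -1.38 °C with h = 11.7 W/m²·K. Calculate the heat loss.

Treat each layer as a resistance in series:
  R_conv,in = 1/(hA) = 1/(11.6·26.3) = 0.003278 K/W
  R_gypsum board = L/(kA) = 0.270/(0.176·26.3) = 0.05833 K/W
  R_common brick = L/(kA) = 0.345/(0.596·26.3) = 0.02201 K/W
  R_conv,out = 1/(hA) = 1/(11.7·26.3) = 0.003250 K/W
ΣR = 0.003278 + 0.05833 + 0.02201 + 0.003250 = 0.08687 K/W
Q = ΔT/ΣR = (20.4 °C − -1.38 °C)/0.08687 = 251 W

Q = 251 W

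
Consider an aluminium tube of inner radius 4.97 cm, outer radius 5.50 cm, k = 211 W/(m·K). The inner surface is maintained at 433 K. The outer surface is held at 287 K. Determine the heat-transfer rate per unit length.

Q' = 2πk·ΔT/ln(r₂/r₁) = 2π × 211 × 146 / ln(0.0550/0.0497) = 1.91×10^6 W/m

Q' = 1910 kW/m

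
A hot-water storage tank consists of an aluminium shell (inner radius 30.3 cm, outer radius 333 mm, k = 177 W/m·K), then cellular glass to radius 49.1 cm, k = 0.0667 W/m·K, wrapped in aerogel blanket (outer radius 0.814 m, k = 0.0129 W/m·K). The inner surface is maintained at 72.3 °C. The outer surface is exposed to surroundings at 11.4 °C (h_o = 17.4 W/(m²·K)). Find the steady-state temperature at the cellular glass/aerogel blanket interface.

Resistance network (inner→outer):
  R_aluminium = (1/0.303 − 1/0.333)/(4πk) = 0.2973/(4π·177) = 1.337×10^-4 K/W
  R_cellular glass = (1/0.333 − 1/0.491)/(4πk) = 0.9663/(4π·0.0667) = 1.153 K/W
  R_aerogel blanket = (1/0.491 − 1/0.814)/(4πk) = 0.8082/(4π·0.0129) = 4.985 K/W
  R_conv,out = 1/(4πr²h) = 1/(4π·0.814²·17.4) = 0.006902 K/W
ΣR = 1.337×10^-4 + 1.153 + 4.985 + 0.006902 = 6.145 K/W
Q = ΔT/ΣR = (72.3 °C − 11.4 °C)/6.145 = 9.910 W
From the inner boundary to the cellular glass/aerogel blanket interface, ΣR_partial = 1.153 K/W.
T_interface = T_in − Q·ΣR_partial = 72.3 °C − (9.910)(1.153) = 60.9 °C

T = 60.9 °C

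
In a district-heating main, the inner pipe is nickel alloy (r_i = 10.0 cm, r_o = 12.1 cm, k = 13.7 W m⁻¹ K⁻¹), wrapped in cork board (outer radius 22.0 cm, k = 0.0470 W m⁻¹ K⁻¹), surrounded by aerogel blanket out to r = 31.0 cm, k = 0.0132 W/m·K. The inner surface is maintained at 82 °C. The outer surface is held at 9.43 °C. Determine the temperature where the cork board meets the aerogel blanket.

Series thermal resistances, inner to outer:
  R'_nickel alloy = ln(0.121/0.100)/(2πk) = 0.1906/(2π·13.7) = 0.002214 m·K/W
  R'_cork board = ln(0.220/0.121)/(2πk) = 0.5978/(2π·0.0470) = 2.024 m·K/W
  R'_aerogel blanket = ln(0.310/0.220)/(2πk) = 0.3429/(2π·0.0132) = 4.135 m·K/W
ΣR = 0.002214 + 2.024 + 4.135 = 6.161 m·K/W
Q' = ΔT/ΣR = (82 °C − 9.43 °C)/6.161 = 11.78 W/m
From the inner boundary to the cork board/aerogel blanket interface, ΣR_partial = 2.026 m·K/W.
T_interface = T_in − Q'·ΣR_partial = 82 °C − (11.78)(2.026) = 58.1 °C

T = 58.1 °C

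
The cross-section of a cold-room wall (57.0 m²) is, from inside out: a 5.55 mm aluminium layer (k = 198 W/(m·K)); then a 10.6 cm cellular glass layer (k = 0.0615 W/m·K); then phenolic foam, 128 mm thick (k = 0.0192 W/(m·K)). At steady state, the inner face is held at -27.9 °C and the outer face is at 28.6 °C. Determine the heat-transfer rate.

Q = 384 W

Treat each layer as a resistance in series:
  R_aluminium = L/(kA) = 0.00555/(198·57.0) = 4.918×10^-7 K/W
  R_cellular glass = L/(kA) = 0.106/(0.0615·57.0) = 0.03024 K/W
  R_phenolic foam = L/(kA) = 0.128/(0.0192·57.0) = 0.1170 K/W
ΣR = 4.918×10^-7 + 0.03024 + 0.1170 = 0.1472 K/W
Q = ΔT/ΣR = (-27.9 °C − 28.6 °C)/0.1472 = -384 W
(Negative Q ⇒ heat flows inward; heat gain = 384 W.)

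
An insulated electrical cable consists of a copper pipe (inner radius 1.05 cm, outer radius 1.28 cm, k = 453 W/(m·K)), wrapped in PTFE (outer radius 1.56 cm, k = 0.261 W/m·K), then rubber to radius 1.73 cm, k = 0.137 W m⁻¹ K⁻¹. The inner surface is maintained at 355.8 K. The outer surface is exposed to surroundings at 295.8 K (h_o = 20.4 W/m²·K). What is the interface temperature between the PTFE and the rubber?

Resistance network (inner→outer):
  R'_copper = ln(0.0128/0.0105)/(2πk) = 0.1981/(2π·453) = 6.959×10^-5 m·K/W
  R'_PTFE = ln(0.0156/0.0128)/(2πk) = 0.1978/(2π·0.261) = 0.1206 m·K/W
  R'_rubber = ln(0.0173/0.0156)/(2πk) = 0.1034/(2π·0.137) = 0.1202 m·K/W
  R'_conv,out = 1/(2πr h) = 1/(2π·0.0173·20.4) = 0.4510 m·K/W
ΣR = 6.959×10^-5 + 0.1206 + 0.1202 + 0.4510 = 0.6919 m·K/W
Q' = ΔT/ΣR = (355.8 K − 295.8 K)/0.6919 = 86.72 W/m
From the inner boundary to the PTFE/rubber interface, ΣR_partial = 0.1207 m·K/W.
T_interface = T_in − Q'·ΣR_partial = 355.8 K − (86.72)(0.1207) = 345.3 K

T = 345.3 K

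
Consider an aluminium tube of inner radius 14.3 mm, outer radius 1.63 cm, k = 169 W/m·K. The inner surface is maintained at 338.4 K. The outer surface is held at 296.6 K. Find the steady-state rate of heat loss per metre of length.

Q' = 2πk·ΔT/ln(r₂/r₁) = 2π × 169 × 41.8 / ln(0.0163/0.0143) = 3.39×10^5 W/m

Q' = 339 kW/m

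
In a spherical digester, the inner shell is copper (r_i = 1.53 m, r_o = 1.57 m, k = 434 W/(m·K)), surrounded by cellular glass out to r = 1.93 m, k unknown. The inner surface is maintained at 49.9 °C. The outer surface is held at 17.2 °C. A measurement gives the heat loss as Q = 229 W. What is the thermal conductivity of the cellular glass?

k = 0.0662 W/m·K

ΣR = ΔT/Q = |49.9 − 17.2|/229 = 0.1428 K/W
Known resistances:
  R_copper = (1/1.53 − 1/1.57)/(4πk) = 0.01665/(4π·434) = 3.053×10^-6 K/W
R_cellular glass = ΣR − ΣR_known = 0.1428 − 3.053×10^-6 = 0.1428 K/W
(1/r₁−1/r₂)/(4πk) = 0.1428 ⇒ k = 0.1188/(4π·0.1428) = 0.0662 W/m·K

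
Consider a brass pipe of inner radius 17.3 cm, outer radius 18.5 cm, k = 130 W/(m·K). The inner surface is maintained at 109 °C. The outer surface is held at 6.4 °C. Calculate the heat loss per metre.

Q' = 1250 kW/m

Q' = 2πk·ΔT/ln(r₂/r₁) = 2π × 130 × 102.6 / ln(0.185/0.173) = 1.25×10^6 W/m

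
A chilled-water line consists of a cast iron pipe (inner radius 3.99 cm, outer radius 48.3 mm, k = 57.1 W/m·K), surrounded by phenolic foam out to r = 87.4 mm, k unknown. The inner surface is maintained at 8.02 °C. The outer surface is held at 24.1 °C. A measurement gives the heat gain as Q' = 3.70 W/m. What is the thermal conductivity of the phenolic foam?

k = 0.0217 W/m·K

ΣR = ΔT/Q' = |8.02 − 24.1|/3.70 = 4.346 m·K/W
Known resistances:
  R'_cast iron = ln(0.0483/0.0399)/(2πk) = 0.1911/(2π·57.1) = 5.325×10^-4 m·K/W
R_phenolic foam = ΣR − ΣR_known = 4.346 − 5.325×10^-4 = 4.345 m·K/W
ln(r₂/r₁)/(2πk) = 4.345 ⇒ k = 0.5931/(2π·4.345) = 0.0217 W/m·K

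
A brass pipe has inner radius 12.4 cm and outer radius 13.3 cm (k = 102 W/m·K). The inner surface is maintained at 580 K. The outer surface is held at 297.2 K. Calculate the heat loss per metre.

Q' = 2590 kW/m

Q' = 2πk·ΔT/ln(r₂/r₁) = 2π × 102 × 282.8 / ln(0.133/0.124) = 2.59×10^6 W/m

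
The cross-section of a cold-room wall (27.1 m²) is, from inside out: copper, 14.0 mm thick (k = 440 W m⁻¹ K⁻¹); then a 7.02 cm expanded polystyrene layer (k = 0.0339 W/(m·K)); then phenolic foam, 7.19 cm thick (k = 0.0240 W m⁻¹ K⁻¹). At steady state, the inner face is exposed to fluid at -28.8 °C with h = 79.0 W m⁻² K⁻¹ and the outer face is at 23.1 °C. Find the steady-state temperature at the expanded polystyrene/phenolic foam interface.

T = -7.51 °C

Treat each layer as a resistance in series:
  R_conv,in = 1/(hA) = 1/(79.0·27.1) = 4.671×10^-4 K/W
  R_copper = L/(kA) = 0.0140/(440·27.1) = 1.174×10^-6 K/W
  R_expanded polystyrene = L/(kA) = 0.0702/(0.0339·27.1) = 0.07641 K/W
  R_phenolic foam = L/(kA) = 0.0719/(0.0240·27.1) = 0.1105 K/W
ΣR = 4.671×10^-4 + 1.174×10^-6 + 0.07641 + 0.1105 = 0.1874 K/W
Q = ΔT/ΣR = (-28.8 °C − 23.1 °C)/0.1874 = -276.9 W
From the inner boundary to the expanded polystyrene/phenolic foam interface, ΣR_partial = 0.07688 K/W.
T_interface = T_in − Q·ΣR_partial = -28.8 °C − (-276.9)(0.07688) = -7.51 °C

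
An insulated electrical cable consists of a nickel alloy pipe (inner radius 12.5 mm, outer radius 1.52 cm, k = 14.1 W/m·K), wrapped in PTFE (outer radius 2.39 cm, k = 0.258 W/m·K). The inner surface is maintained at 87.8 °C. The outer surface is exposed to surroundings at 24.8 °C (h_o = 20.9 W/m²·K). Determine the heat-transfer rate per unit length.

Q' = 105 W/m

Resistance network (inner→outer):
  R'_nickel alloy = ln(0.0152/0.0125)/(2πk) = 0.1956/(2π·14.1) = 0.002207 m·K/W
  R'_PTFE = ln(0.0239/0.0152)/(2πk) = 0.4526/(2π·0.258) = 0.2792 m·K/W
  R'_conv,out = 1/(2πr h) = 1/(2π·0.0239·20.9) = 0.3186 m·K/W
ΣR = 0.002207 + 0.2792 + 0.3186 = 0.6000 m·K/W
Q' = ΔT/ΣR = (87.8 °C − 24.8 °C)/0.6000 = 105 W/m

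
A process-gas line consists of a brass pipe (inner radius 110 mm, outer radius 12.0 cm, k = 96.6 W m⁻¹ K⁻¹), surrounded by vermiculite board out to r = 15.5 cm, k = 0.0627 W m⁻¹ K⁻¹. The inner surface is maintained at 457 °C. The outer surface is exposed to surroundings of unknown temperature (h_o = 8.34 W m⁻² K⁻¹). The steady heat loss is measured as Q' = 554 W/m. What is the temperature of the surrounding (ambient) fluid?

Series resistances:
  R'_brass = ln(0.120/0.110)/(2πk) = 0.08701/(2π·96.6) = 1.434×10^-4 m·K/W
  R'_vermiculite board = ln(0.155/0.120)/(2πk) = 0.2559/(2π·0.0627) = 0.6497 m·K/W
  R'_conv,out = 1/(2πr h) = 1/(2π·0.155·8.34) = 0.1231 m·K/W
ΣR = 0.7729 m·K/W
ΔT = Q'·ΣR = 554 × 0.7729 = 428.2 K
Heat flows outward, so T_out = T_in − ΔT = 457 − 428.2 = 28.8 °C

T_out = 28.8 °C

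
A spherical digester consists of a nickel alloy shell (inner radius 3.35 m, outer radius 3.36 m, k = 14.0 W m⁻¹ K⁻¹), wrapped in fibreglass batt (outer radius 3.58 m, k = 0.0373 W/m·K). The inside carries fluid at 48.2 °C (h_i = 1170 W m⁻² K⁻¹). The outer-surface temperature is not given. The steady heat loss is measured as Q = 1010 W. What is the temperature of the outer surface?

T_out = 8.78 °C

Sum the resistances:
  R_conv,in = 1/(4πr²h) = 1/(4π·3.35²·1170) = 6.061×10^-6 K/W
  R_nickel alloy = (1/3.35 − 1/3.36)/(4πk) = 8.884×10^-4/(4π·14.0) = 5.050×10^-6 K/W
  R_fibreglass batt = (1/3.36 − 1/3.58)/(4πk) = 0.01829/(4π·0.0373) = 0.03902 K/W
ΣR = 0.03903 K/W
ΔT = Q·ΣR = 1010 × 0.03903 = 39.42 K
Heat flows outward, so T_out = T_in − ΔT = 48.2 − 39.42 = 8.78 °C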